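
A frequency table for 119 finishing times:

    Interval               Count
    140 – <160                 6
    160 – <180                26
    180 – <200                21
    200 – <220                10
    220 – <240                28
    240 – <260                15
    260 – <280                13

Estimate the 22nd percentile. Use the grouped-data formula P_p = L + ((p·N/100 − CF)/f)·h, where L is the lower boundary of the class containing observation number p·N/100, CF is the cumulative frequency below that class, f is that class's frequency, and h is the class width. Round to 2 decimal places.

N = 119; target position k = 22/100 · 119 = 26.18.
Cumulative frequencies: 6, 32, 53, 63, 91, 106, 119.
Observation 26.18 falls in the class 160 – <180.
L = 160, CF = 6, f = 26, h = 20.
P22 = 160 + ((26.18 − 6)/26)·20 = 160 + 15.5231 = 175.523.

175.52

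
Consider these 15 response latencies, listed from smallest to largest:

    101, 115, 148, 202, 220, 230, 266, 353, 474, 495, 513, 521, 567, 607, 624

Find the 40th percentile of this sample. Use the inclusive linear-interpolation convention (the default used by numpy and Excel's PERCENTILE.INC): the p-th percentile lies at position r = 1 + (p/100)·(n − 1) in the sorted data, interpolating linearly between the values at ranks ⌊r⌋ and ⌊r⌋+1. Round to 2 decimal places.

251.60

n = 15.
r = 1 + (40/100)·(15 − 1) = 1 + 5.6 = 6.6.
Rank 6 is 230 and rank 7 is 266.
Interpolate: 230 + 0.6·(266 − 230) = 230 + 0.6·36 = 251.6.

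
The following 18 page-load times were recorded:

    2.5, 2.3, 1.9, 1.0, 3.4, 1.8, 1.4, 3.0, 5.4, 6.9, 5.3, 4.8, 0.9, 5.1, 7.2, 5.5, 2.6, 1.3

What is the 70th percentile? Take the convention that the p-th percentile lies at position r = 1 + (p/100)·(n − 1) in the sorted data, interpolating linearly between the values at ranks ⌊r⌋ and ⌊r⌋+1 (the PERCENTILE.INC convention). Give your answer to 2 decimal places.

5.07

Sorted: 0.9, 1.0, 1.3, 1.4, 1.8, 1.9, 2.3, 2.5, 2.6, 3.0, 3.4, 4.8, 5.1, 5.3, 5.4, 5.5, 6.9, 7.2.
n = 18.
r = 1 + (70/100)·(18 − 1) = 1 + 11.9 = 12.9.
Rank 12 is 4.8 and rank 13 is 5.1.
Interpolate: 4.8 + 0.9·(5.1 − 4.8) = 4.8 + 0.9·0.3 = 5.07.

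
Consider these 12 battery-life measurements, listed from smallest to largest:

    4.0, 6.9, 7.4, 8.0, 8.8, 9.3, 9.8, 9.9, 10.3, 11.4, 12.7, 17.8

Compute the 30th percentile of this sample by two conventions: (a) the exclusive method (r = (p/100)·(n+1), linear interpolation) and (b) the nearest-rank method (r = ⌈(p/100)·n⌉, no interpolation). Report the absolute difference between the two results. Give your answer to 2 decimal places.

0.06

n = 12.
(a) r = 3.9; between ranks 3 (7.4) and 4 (8.0): 7.94.
(b) the nearest-rank method: rank 4 → 8.
|7.94 − 8| = 0.06.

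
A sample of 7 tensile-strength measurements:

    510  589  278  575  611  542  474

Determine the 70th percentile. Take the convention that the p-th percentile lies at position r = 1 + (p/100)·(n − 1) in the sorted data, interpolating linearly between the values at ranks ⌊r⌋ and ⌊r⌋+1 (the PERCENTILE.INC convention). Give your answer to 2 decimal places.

Sorted: 278, 474, 510, 542, 575, 589, 611.
n = 7.
r = 1 + (70/100)·(7 − 1) = 1 + 4.2 = 5.2.
Rank 5 is 575 and rank 6 is 589.
Interpolate: 575 + 0.2·(589 − 575) = 575 + 0.2·14 = 577.8.

577.80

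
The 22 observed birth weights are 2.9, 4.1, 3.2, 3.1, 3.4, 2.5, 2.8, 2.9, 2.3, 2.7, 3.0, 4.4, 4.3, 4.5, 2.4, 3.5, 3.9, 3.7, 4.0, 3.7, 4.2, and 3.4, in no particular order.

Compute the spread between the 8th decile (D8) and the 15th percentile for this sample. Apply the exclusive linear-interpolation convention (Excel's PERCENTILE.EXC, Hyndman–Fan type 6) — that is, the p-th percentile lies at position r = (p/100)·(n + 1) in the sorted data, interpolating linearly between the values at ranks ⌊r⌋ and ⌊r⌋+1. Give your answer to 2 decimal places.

1.55

Sorted: 2.3, 2.4, 2.5, 2.7, 2.8, 2.9, 2.9, 3.0, 3.1, 3.2, 3.4, 3.4, 3.5, 3.7, 3.7, 3.9, 4.0, 4.1, 4.2, 4.3, 4.4, 4.5.
n = 22.
P15: r = 3.45; ranks 3–4 are 2.5, 2.7; interpolating gives 2.59.
P80: r = 18.4; ranks 18–19 are 4.1, 4.2; interpolating gives 4.14.
Difference: 4.14 − 2.59 = 1.55.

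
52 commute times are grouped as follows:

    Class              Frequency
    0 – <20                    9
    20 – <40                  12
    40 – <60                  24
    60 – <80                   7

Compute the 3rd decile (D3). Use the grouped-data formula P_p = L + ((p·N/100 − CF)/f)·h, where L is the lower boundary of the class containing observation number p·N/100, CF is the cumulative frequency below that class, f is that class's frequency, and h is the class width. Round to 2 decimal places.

31.00

N = 52; target position k = 30/100 · 52 = 15.6.
Cumulative frequencies: 9, 21, 45, 52.
Observation 15.6 falls in the class 20 – <40.
L = 20, CF = 9, f = 12, h = 20.
P30 = 20 + ((15.6 − 9)/12)·20 = 20 + 11 = 31.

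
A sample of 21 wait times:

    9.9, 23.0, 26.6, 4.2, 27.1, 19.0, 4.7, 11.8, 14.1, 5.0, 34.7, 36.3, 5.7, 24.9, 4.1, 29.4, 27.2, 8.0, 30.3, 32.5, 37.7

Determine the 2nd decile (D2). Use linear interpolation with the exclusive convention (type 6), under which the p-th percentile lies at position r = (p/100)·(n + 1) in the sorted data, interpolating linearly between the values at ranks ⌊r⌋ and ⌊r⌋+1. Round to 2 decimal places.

5.28

Sorted: 4.1, 4.2, 4.7, 5.0, 5.7, 8.0, 9.9, 11.8, 14.1, 19.0, 23.0, 24.9, 26.6, 27.1, 27.2, 29.4, 30.3, 32.5, 34.7, 36.3, 37.7.
n = 21.
r = (20/100)·(21 + 1) = 4.4.
Rank 4 is 5.0 and rank 5 is 5.7.
Interpolate: 5.0 + 0.4·(5.7 − 5.0) = 5.0 + 0.4·0.7 = 5.28.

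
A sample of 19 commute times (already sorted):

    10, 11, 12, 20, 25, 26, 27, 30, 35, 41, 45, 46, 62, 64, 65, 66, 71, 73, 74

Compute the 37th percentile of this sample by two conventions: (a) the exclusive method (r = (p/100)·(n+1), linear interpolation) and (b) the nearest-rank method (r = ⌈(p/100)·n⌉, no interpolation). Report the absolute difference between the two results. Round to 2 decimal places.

n = 19.
(a) r = 7.4; between ranks 7 (27) and 8 (30): 28.2.
(b) the nearest-rank method: rank 8 → 30.
|28.2 − 30| = 1.8.

1.80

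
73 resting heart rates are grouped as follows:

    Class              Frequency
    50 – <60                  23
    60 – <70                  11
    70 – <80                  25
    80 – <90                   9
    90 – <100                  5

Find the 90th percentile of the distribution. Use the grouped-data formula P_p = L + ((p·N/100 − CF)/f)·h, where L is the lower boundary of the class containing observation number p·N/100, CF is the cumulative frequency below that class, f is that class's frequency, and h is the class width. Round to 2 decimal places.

N = 73; target position k = 90/100 · 73 = 65.7.
Cumulative frequencies: 23, 34, 59, 68, 73.
Observation 65.7 falls in the class 80 – <90.
L = 80, CF = 59, f = 9, h = 10.
P90 = 80 + ((65.7 − 59)/9)·10 = 80 + 7.44444 = 87.4444.

87.44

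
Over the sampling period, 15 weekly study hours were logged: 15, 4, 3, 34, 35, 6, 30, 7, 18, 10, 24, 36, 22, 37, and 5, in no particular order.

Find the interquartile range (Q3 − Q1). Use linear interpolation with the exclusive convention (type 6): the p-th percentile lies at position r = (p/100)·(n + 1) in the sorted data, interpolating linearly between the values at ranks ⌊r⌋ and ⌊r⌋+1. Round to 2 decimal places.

Sorted: 3, 4, 5, 6, 7, 10, 15, 18, 22, 24, 30, 34, 35, 36, 37.
n = 15.
P25: r = 4 (integer) → 6.
P75: r = 12 (integer) → 34.
Difference: 34 − 6 = 28.

28.00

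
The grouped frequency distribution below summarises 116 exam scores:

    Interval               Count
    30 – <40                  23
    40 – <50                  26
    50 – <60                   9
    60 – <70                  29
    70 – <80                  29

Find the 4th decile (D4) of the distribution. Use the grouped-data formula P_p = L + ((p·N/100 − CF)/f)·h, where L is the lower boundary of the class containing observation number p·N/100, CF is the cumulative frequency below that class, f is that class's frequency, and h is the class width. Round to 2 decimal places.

N = 116; target position k = 40/100 · 116 = 46.4.
Cumulative frequencies: 23, 49, 58, 87, 116.
Observation 46.4 falls in the class 40 – <50.
L = 40, CF = 23, f = 26, h = 10.
P40 = 40 + ((46.4 − 23)/26)·10 = 40 + 9 = 49.

49.00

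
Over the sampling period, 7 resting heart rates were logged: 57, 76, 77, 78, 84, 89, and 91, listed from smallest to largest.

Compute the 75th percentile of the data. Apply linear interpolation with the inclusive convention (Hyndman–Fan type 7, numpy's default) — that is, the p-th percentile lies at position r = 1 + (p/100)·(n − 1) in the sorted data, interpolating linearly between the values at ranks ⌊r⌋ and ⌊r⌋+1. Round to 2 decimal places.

n = 7.
r = 1 + (75/100)·(7 − 1) = 1 + 4.5 = 5.5.
Rank 5 is 84 and rank 6 is 89.
Interpolate: 84 + 0.5·(89 − 84) = 84 + 0.5·5 = 86.5.

86.50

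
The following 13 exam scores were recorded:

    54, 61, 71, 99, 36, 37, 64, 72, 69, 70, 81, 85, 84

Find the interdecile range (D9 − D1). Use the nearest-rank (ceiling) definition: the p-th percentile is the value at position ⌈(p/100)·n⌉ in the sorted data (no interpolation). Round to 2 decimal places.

48.00

Sorted: 36, 37, 54, 61, 64, 69, 70, 71, 72, 81, 84, 85, 99.
n = 13.
P10: rank ⌈10/100·13⌉ = 2 → 37.
P90: rank ⌈90/100·13⌉ = 12 → 85.
Difference: 85 − 37 = 48.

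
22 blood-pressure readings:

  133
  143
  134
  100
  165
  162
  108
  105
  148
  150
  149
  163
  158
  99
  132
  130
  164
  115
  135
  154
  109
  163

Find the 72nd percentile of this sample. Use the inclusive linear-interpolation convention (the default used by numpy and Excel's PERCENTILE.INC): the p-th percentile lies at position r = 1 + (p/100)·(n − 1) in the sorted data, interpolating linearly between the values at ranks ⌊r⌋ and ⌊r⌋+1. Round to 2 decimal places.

154.48

Sorted: 99, 100, 105, 108, 109, 115, 130, 132, 133, 134, 135, 143, 148, 149, 150, 154, 158, 162, 163, 163, 164, 165.
n = 22.
r = 1 + (72/100)·(22 − 1) = 1 + 15.12 = 16.12.
Rank 16 is 154 and rank 17 is 158.
Interpolate: 154 + 0.12·(158 − 154) = 154 + 0.12·4 = 154.48.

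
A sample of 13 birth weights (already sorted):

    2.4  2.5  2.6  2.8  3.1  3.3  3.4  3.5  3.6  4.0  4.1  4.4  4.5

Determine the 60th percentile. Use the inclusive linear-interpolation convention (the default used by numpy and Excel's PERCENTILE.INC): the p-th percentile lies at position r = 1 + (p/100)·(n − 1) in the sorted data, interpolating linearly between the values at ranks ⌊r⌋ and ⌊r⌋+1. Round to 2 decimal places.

n = 13.
r = 1 + (60/100)·(13 − 1) = 1 + 7.2 = 8.2.
Rank 8 is 3.5 and rank 9 is 3.6.
Interpolate: 3.5 + 0.2·(3.6 − 3.5) = 3.5 + 0.2·0.1 = 3.52.

3.52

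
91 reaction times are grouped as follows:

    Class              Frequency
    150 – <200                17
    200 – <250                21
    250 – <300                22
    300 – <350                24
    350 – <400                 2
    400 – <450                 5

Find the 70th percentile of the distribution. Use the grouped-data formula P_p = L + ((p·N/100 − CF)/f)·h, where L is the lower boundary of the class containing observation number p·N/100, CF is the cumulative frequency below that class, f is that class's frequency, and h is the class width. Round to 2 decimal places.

307.71

N = 91; target position k = 70/100 · 91 = 63.7.
Cumulative frequencies: 17, 38, 60, 84, 86, 91.
Observation 63.7 falls in the class 300 – <350.
L = 300, CF = 60, f = 24, h = 50.
P70 = 300 + ((63.7 − 60)/24)·50 = 300 + 7.70833 = 307.708.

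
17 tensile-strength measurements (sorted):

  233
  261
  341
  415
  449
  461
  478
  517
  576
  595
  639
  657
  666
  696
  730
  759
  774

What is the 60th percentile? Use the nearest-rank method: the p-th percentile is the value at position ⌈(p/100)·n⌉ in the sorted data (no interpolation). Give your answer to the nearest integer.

n = 17.
Position = ⌈60/100 · 17⌉ = ⌈10.2⌉ = 11.
The value at rank 11 is 639.

639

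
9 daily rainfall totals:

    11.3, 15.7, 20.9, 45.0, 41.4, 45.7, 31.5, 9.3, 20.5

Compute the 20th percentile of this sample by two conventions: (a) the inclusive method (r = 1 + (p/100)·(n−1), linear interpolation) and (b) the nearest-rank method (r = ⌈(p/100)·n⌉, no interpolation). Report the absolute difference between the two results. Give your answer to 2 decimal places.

Sorted: 9.3, 11.3, 15.7, 20.5, 20.9, 31.5, 41.4, 45.0, 45.7.
n = 9.
(a) r = 2.6; between ranks 2 (11.3) and 3 (15.7): 13.94.
(b) the nearest-rank method: rank 2 → 11.3.
|13.94 − 11.3| = 2.64.

2.64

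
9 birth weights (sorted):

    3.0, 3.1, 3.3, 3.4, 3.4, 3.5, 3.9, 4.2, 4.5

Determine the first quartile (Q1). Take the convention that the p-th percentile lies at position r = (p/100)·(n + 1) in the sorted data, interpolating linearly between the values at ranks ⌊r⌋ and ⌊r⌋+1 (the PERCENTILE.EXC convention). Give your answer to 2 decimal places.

3.20

n = 9.
r = (25/100)·(9 + 1) = 2.5.
Rank 2 is 3.1 and rank 3 is 3.3.
Interpolate: 3.1 + 0.5·(3.3 − 3.1) = 3.1 + 0.5·0.2 = 3.2.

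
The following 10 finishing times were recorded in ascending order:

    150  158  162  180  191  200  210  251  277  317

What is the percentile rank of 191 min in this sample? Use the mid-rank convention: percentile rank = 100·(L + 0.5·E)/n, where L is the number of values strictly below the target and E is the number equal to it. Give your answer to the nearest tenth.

Count below 191: L = 4; count equal: E = 1; n = 10.
Percentile rank = 100·(4 + 0.5·1)/10 = 100·4.5/10 = 45.

45.0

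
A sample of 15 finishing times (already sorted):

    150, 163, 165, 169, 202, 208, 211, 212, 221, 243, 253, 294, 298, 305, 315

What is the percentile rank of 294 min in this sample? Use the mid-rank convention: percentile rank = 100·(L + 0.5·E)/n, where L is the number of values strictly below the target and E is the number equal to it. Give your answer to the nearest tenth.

Count below 294: L = 11; count equal: E = 1; n = 15.
Percentile rank = 100·(11 + 0.5·1)/15 = 100·11.5/15 = 76.67.

76.7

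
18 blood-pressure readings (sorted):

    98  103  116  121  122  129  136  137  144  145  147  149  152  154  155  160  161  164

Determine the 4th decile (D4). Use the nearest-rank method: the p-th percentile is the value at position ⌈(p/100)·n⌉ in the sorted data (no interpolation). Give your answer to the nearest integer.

137

n = 18.
Position = ⌈40/100 · 18⌉ = ⌈7.2⌉ = 8.
The value at rank 8 is 137.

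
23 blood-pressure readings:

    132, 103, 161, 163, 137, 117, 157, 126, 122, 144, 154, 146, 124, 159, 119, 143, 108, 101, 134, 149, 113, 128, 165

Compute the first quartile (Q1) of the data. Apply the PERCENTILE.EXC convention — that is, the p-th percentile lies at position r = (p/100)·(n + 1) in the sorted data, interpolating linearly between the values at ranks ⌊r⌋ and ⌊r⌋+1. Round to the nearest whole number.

Sorted: 101, 103, 108, 113, 117, 119, 122, 124, 126, 128, 132, 134, 137, 143, 144, 146, 149, 154, 157, 159, 161, 163, 165.
n = 23.
r = (25/100)·(23 + 1) = 6.
r is an integer, so P25 is the value at rank 6: 119.

119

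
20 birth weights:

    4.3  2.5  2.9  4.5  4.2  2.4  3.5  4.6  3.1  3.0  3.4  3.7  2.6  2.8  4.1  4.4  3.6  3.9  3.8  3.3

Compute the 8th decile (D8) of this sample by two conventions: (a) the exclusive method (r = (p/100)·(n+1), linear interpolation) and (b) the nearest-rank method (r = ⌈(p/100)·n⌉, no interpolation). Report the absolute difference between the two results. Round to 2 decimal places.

0.08

Sorted: 2.4, 2.5, 2.6, 2.8, 2.9, 3.0, 3.1, 3.3, 3.4, 3.5, 3.6, 3.7, 3.8, 3.9, 4.1, 4.2, 4.3, 4.4, 4.5, 4.6.
n = 20.
(a) r = 16.8; between ranks 16 (4.2) and 17 (4.3): 4.28.
(b) the nearest-rank method: rank 16 → 4.2.
|4.28 − 4.2| = 0.08.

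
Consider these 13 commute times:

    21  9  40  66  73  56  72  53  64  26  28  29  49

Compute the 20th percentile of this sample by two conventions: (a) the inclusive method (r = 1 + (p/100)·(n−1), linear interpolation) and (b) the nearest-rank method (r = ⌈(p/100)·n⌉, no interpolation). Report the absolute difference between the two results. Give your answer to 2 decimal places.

0.80

Sorted: 9, 21, 26, 28, 29, 40, 49, 53, 56, 64, 66, 72, 73.
n = 13.
(a) r = 3.4; between ranks 3 (26) and 4 (28): 26.8.
(b) the nearest-rank method: rank 3 → 26.
|26.8 − 26| = 0.8.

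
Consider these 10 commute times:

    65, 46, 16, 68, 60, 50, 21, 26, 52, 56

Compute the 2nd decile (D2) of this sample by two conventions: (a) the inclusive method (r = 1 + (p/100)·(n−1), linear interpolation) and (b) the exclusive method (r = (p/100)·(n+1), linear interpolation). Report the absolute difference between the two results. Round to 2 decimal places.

3.00

Sorted: 16, 21, 26, 46, 50, 52, 56, 60, 65, 68.
n = 10.
(a) r = 2.8; between ranks 2 (21) and 3 (26): 25.
(b) r = 2.2; between ranks 2 (21) and 3 (26): 22.
|25 − 22| = 3.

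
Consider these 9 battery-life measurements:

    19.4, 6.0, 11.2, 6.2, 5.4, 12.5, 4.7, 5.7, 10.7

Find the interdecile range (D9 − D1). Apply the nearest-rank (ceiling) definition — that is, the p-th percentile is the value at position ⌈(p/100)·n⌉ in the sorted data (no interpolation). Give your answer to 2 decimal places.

Sorted: 4.7, 5.4, 5.7, 6.0, 6.2, 10.7, 11.2, 12.5, 19.4.
n = 9.
P10: rank ⌈10/100·9⌉ = 1 → 4.7.
P90: rank ⌈90/100·9⌉ = 9 → 19.4.
Difference: 19.4 − 4.7 = 14.7.

14.70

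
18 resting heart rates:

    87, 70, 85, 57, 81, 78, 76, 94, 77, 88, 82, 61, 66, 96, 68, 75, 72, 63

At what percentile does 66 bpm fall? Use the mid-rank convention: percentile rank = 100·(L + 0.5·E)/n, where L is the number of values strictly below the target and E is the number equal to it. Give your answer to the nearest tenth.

19.4

Sorted: 57, 61, 63, 66, 68, 70, 72, 75, 76, 77, 78, 81, 82, 85, 87, 88, 94, 96.
Count below 66: L = 3; count equal: E = 1; n = 18.
Percentile rank = 100·(3 + 0.5·1)/18 = 100·3.5/18 = 19.44.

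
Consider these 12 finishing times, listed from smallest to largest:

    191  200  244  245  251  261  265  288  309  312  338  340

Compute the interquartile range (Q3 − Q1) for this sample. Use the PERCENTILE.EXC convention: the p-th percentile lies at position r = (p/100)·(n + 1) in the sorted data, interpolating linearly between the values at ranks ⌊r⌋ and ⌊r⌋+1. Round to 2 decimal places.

67.00

n = 12.
P25: r = 3.25; ranks 3–4 are 244, 245; interpolating gives 244.25.
P75: r = 9.75; ranks 9–10 are 309, 312; interpolating gives 311.25.
Difference: 311.25 − 244.25 = 67.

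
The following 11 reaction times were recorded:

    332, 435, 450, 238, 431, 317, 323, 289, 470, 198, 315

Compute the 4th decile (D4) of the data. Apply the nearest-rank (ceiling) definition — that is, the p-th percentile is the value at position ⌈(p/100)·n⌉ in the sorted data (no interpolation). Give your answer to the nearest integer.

317

Sorted: 198, 238, 289, 315, 317, 323, 332, 431, 435, 450, 470.
n = 11.
Position = ⌈40/100 · 11⌉ = ⌈4.4⌉ = 5.
The value at rank 5 is 317.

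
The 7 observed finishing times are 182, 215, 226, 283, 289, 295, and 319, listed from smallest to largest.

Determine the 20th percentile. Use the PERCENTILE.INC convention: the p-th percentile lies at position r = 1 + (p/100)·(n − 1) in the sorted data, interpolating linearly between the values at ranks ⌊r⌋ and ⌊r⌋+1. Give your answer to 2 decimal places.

n = 7.
r = 1 + (20/100)·(7 − 1) = 1 + 1.2 = 2.2.
Rank 2 is 215 and rank 3 is 226.
Interpolate: 215 + 0.2·(226 − 215) = 215 + 0.2·11 = 217.2.

217.20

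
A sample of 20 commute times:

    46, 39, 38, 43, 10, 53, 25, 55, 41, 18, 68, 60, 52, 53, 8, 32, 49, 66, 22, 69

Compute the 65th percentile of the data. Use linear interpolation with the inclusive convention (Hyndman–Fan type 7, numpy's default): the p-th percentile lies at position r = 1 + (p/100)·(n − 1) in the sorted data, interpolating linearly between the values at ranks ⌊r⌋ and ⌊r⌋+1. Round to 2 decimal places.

52.35

Sorted: 8, 10, 18, 22, 25, 32, 38, 39, 41, 43, 46, 49, 52, 53, 53, 55, 60, 66, 68, 69.
n = 20.
r = 1 + (65/100)·(20 − 1) = 1 + 12.35 = 13.35.
Rank 13 is 52 and rank 14 is 53.
Interpolate: 52 + 0.35·(53 − 52) = 52 + 0.35·1 = 52.35.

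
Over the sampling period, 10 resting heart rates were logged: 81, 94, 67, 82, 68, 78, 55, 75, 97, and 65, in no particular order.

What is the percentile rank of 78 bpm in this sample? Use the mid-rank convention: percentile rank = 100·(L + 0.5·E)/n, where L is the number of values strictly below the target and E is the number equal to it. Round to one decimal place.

55.0

Sorted: 55, 65, 67, 68, 75, 78, 81, 82, 94, 97.
Count below 78: L = 5; count equal: E = 1; n = 10.
Percentile rank = 100·(5 + 0.5·1)/10 = 100·5.5/10 = 55.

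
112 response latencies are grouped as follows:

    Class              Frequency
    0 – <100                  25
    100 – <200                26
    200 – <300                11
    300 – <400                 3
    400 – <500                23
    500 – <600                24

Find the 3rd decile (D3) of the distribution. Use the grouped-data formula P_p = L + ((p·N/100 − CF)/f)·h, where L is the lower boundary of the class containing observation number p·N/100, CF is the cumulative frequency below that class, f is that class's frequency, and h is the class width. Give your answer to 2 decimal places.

133.08

N = 112; target position k = 30/100 · 112 = 33.6.
Cumulative frequencies: 25, 51, 62, 65, 88, 112.
Observation 33.6 falls in the class 100 – <200.
L = 100, CF = 25, f = 26, h = 100.
P30 = 100 + ((33.6 − 25)/26)·100 = 100 + 33.0769 = 133.077.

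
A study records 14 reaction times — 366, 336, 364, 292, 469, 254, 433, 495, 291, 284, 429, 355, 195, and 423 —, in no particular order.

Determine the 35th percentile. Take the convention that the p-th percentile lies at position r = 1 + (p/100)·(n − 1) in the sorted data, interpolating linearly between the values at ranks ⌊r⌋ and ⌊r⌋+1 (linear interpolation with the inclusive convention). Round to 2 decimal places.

316.20

Sorted: 195, 254, 284, 291, 292, 336, 355, 364, 366, 423, 429, 433, 469, 495.
n = 14.
r = 1 + (35/100)·(14 − 1) = 1 + 4.55 = 5.55.
Rank 5 is 292 and rank 6 is 336.
Interpolate: 292 + 0.55·(336 − 292) = 292 + 0.55·44 = 316.2.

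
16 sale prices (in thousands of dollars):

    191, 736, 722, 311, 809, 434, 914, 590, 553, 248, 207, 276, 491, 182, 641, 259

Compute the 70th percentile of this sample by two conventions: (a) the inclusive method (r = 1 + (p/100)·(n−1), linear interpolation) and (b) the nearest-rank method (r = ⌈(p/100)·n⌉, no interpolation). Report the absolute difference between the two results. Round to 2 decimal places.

25.50

Sorted: 182, 191, 207, 248, 259, 276, 311, 434, 491, 553, 590, 641, 722, 736, 809, 914.
n = 16.
(a) r = 11.5; between ranks 11 (590) and 12 (641): 615.5.
(b) the nearest-rank method: rank 12 → 641.
|615.5 − 641| = 25.5.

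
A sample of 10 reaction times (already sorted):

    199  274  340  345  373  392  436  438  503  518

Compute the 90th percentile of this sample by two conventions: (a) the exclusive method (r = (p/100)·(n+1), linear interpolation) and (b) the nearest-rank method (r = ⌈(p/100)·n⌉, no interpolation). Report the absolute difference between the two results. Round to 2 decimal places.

13.50

n = 10.
(a) r = 9.9; between ranks 9 (503) and 10 (518): 516.5.
(b) the nearest-rank method: rank 9 → 503.
|516.5 − 503| = 13.5.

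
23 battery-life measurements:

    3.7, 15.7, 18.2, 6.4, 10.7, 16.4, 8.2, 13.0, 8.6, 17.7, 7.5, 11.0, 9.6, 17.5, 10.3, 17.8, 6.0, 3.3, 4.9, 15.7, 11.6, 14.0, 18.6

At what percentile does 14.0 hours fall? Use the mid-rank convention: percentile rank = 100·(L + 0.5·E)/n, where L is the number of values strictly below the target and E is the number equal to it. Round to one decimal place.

Sorted: 3.3, 3.7, 4.9, 6.0, 6.4, 7.5, 8.2, 8.6, 9.6, 10.3, 10.7, 11.0, 11.6, 13.0, 14.0, 15.7, 15.7, 16.4, 17.5, 17.7, 17.8, 18.2, 18.6.
Count below 14.0: L = 14; count equal: E = 1; n = 23.
Percentile rank = 100·(14 + 0.5·1)/23 = 100·14.5/23 = 63.04.

63.0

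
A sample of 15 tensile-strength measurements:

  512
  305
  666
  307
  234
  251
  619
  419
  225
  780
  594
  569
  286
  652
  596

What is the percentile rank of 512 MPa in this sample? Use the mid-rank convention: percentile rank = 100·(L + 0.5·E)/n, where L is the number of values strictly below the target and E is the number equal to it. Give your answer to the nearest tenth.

50.0

Sorted: 225, 234, 251, 286, 305, 307, 419, 512, 569, 594, 596, 619, 652, 666, 780.
Count below 512: L = 7; count equal: E = 1; n = 15.
Percentile rank = 100·(7 + 0.5·1)/15 = 100·7.5/15 = 50.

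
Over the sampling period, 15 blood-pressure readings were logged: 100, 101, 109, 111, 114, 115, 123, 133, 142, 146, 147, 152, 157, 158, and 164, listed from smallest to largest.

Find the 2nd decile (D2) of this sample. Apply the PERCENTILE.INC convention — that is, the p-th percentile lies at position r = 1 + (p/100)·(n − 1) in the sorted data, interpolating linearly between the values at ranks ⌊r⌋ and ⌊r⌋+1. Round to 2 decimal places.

n = 15.
r = 1 + (20/100)·(15 − 1) = 1 + 2.8 = 3.8.
Rank 3 is 109 and rank 4 is 111.
Interpolate: 109 + 0.8·(111 − 109) = 109 + 0.8·2 = 110.6.

110.60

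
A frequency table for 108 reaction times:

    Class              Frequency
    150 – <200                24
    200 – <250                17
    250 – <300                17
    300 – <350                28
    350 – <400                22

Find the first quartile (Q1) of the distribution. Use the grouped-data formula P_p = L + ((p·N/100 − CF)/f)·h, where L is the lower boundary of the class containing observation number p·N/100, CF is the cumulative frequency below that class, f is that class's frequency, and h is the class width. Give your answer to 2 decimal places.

N = 108; target position k = 25/100 · 108 = 27.
Cumulative frequencies: 24, 41, 58, 86, 108.
Observation 27 falls in the class 200 – <250.
L = 200, CF = 24, f = 17, h = 50.
P25 = 200 + ((27 − 24)/17)·50 = 200 + 8.82353 = 208.824.

208.82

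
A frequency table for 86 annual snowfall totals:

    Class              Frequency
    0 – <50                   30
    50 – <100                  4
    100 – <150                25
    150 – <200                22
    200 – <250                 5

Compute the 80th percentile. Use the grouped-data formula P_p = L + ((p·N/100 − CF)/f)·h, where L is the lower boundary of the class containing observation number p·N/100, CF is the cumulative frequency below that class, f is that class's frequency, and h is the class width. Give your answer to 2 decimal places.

N = 86; target position k = 80/100 · 86 = 68.8.
Cumulative frequencies: 30, 34, 59, 81, 86.
Observation 68.8 falls in the class 150 – <200.
L = 150, CF = 59, f = 22, h = 50.
P80 = 150 + ((68.8 − 59)/22)·50 = 150 + 22.2727 = 172.273.

172.27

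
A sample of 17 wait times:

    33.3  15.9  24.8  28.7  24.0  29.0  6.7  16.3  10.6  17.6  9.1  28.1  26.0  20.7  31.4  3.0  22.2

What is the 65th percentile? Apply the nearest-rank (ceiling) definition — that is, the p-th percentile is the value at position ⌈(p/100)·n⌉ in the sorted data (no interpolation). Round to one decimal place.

26.0

Sorted: 3.0, 6.7, 9.1, 10.6, 15.9, 16.3, 17.6, 20.7, 22.2, 24.0, 24.8, 26.0, 28.1, 28.7, 29.0, 31.4, 33.3.
n = 17.
Position = ⌈65/100 · 17⌉ = ⌈11.05⌉ = 12.
The value at rank 12 is 26.0.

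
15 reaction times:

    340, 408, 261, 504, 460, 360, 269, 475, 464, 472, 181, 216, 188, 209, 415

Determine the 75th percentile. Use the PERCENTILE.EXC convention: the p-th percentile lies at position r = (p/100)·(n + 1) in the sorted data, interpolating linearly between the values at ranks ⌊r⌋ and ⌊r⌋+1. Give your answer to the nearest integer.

464

Sorted: 181, 188, 209, 216, 261, 269, 340, 360, 408, 415, 460, 464, 472, 475, 504.
n = 15.
r = (75/100)·(15 + 1) = 12.
r is an integer, so P75 is the value at rank 12: 464.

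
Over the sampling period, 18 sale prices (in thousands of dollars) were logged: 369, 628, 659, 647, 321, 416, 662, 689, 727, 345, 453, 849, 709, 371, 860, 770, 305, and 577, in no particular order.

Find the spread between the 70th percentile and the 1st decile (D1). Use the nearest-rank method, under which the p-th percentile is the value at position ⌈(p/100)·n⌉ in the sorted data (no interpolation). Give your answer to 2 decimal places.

Sorted: 305, 321, 345, 369, 371, 416, 453, 577, 628, 647, 659, 662, 689, 709, 727, 770, 849, 860.
n = 18.
P10: rank ⌈10/100·18⌉ = 2 → 321.
P70: rank ⌈70/100·18⌉ = 13 → 689.
Difference: 689 − 321 = 368.

368.00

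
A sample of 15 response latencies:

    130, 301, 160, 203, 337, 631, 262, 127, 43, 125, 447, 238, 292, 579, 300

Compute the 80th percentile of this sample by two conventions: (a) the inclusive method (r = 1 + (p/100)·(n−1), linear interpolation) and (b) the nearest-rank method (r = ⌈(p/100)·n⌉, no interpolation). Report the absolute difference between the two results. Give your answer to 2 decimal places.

Sorted: 43, 125, 127, 130, 160, 203, 238, 262, 292, 300, 301, 337, 447, 579, 631.
n = 15.
(a) r = 12.2; between ranks 12 (337) and 13 (447): 359.
(b) the nearest-rank method: rank 12 → 337.
|359 − 337| = 22.

22.00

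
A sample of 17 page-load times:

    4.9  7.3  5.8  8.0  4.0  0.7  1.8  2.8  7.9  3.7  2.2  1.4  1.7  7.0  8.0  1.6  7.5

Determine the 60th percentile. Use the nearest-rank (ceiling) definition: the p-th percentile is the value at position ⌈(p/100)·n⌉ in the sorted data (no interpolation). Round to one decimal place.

Sorted: 0.7, 1.4, 1.6, 1.7, 1.8, 2.2, 2.8, 3.7, 4.0, 4.9, 5.8, 7.0, 7.3, 7.5, 7.9, 8.0, 8.0.
n = 17.
Position = ⌈60/100 · 17⌉ = ⌈10.2⌉ = 11.
The value at rank 11 is 5.8.

5.8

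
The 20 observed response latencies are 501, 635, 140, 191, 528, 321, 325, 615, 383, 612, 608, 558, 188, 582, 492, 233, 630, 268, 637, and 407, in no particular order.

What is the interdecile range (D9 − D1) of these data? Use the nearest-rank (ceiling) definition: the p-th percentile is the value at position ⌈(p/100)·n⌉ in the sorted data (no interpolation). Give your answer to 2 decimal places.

Sorted: 140, 188, 191, 233, 268, 321, 325, 383, 407, 492, 501, 528, 558, 582, 608, 612, 615, 630, 635, 637.
n = 20.
P10: rank ⌈10/100·20⌉ = 2 → 188.
P90: rank ⌈90/100·20⌉ = 18 → 630.
Difference: 630 − 188 = 442.

442.00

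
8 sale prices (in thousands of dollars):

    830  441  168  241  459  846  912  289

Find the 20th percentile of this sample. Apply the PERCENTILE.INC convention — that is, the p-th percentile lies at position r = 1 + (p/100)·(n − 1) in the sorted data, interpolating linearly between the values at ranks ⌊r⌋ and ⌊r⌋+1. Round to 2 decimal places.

Sorted: 168, 241, 289, 441, 459, 830, 846, 912.
n = 8.
r = 1 + (20/100)·(8 − 1) = 1 + 1.4 = 2.4.
Rank 2 is 241 and rank 3 is 289.
Interpolate: 241 + 0.4·(289 − 241) = 241 + 0.4·48 = 260.2.

260.20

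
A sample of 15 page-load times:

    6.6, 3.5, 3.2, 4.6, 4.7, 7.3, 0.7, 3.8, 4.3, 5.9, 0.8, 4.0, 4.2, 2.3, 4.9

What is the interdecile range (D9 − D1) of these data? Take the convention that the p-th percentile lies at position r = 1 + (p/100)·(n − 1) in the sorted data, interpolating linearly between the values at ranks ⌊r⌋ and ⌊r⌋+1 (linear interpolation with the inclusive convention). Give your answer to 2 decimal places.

4.92

Sorted: 0.7, 0.8, 2.3, 3.2, 3.5, 3.8, 4.0, 4.2, 4.3, 4.6, 4.7, 4.9, 5.9, 6.6, 7.3.
n = 15.
P10: r = 2.4; ranks 2–3 are 0.8, 2.3; interpolating gives 1.4.
P90: r = 13.6; ranks 13–14 are 5.9, 6.6; interpolating gives 6.32.
Difference: 6.32 − 1.4 = 4.92.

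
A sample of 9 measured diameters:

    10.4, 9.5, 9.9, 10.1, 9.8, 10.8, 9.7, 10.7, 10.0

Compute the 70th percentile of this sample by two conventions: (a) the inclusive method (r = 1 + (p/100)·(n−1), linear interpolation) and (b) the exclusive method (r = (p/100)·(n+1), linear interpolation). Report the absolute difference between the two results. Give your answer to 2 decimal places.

Sorted: 9.5, 9.7, 9.8, 9.9, 10.0, 10.1, 10.4, 10.7, 10.8.
n = 9.
(a) r = 6.6; between ranks 6 (10.1) and 7 (10.4): 10.28.
(b) r = 7 → value at rank 7 = 10.4.
|10.28 − 10.4| = 0.12.

0.12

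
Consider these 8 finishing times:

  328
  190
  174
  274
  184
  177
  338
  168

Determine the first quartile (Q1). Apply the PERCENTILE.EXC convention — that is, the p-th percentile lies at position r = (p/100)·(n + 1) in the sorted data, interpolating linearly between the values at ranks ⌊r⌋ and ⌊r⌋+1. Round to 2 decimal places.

174.75

Sorted: 168, 174, 177, 184, 190, 274, 328, 338.
n = 8.
r = (25/100)·(8 + 1) = 2.25.
Rank 2 is 174 and rank 3 is 177.
Interpolate: 174 + 0.25·(177 − 174) = 174 + 0.25·3 = 174.75.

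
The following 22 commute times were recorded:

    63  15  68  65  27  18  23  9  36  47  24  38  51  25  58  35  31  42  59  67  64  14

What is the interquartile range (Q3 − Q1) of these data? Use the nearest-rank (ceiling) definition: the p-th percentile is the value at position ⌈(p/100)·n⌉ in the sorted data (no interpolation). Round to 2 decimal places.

35.00

Sorted: 9, 14, 15, 18, 23, 24, 25, 27, 31, 35, 36, 38, 42, 47, 51, 58, 59, 63, 64, 65, 67, 68.
n = 22.
P25: rank ⌈25/100·22⌉ = 6 → 24.
P75: rank ⌈75/100·22⌉ = 17 → 59.
Difference: 59 − 24 = 35.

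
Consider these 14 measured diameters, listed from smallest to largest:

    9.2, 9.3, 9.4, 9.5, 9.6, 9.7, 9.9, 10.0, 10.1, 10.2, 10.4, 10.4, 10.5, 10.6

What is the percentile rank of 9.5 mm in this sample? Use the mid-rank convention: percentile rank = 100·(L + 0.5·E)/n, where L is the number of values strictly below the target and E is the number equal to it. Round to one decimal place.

25.0

Count below 9.5: L = 3; count equal: E = 1; n = 14.
Percentile rank = 100·(3 + 0.5·1)/14 = 100·3.5/14 = 25.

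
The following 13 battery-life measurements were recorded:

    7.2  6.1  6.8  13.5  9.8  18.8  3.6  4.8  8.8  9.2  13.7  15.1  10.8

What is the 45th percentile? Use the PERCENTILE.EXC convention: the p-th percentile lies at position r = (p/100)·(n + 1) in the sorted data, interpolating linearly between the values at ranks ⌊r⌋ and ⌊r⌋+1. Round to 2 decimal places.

8.92

Sorted: 3.6, 4.8, 6.1, 6.8, 7.2, 8.8, 9.2, 9.8, 10.8, 13.5, 13.7, 15.1, 18.8.
n = 13.
r = (45/100)·(13 + 1) = 6.3.
Rank 6 is 8.8 and rank 7 is 9.2.
Interpolate: 8.8 + 0.3·(9.2 − 8.8) = 8.8 + 0.3·0.4 = 8.92.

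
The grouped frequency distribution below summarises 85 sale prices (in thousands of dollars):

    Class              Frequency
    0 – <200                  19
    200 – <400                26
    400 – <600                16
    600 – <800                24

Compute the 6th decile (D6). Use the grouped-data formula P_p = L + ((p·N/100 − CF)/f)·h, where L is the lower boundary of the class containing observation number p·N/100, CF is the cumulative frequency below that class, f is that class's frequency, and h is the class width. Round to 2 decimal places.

475.00

N = 85; target position k = 60/100 · 85 = 51.
Cumulative frequencies: 19, 45, 61, 85.
Observation 51 falls in the class 400 – <600.
L = 400, CF = 45, f = 16, h = 200.
P60 = 400 + ((51 − 45)/16)·200 = 400 + 75 = 475.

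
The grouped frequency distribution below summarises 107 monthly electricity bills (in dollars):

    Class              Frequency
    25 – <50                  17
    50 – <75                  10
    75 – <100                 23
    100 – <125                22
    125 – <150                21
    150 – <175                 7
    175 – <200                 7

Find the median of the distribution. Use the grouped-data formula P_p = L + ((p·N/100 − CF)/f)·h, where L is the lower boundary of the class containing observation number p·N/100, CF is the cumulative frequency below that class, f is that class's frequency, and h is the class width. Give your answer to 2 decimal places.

N = 107; target position k = 50/100 · 107 = 53.5.
Cumulative frequencies: 17, 27, 50, 72, 93, 100, 107.
Observation 53.5 falls in the class 100 – <125.
L = 100, CF = 50, f = 22, h = 25.
P50 = 100 + ((53.5 − 50)/22)·25 = 100 + 3.97727 = 103.977.

103.98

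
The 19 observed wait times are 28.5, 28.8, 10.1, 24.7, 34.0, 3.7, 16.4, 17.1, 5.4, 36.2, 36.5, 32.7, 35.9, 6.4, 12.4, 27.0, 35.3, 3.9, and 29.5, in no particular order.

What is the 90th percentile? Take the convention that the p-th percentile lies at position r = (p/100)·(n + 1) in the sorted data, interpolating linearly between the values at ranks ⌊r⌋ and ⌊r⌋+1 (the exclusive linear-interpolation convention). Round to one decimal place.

36.2

Sorted: 3.7, 3.9, 5.4, 6.4, 10.1, 12.4, 16.4, 17.1, 24.7, 27.0, 28.5, 28.8, 29.5, 32.7, 34.0, 35.3, 35.9, 36.2, 36.5.
n = 19.
r = (90/100)·(19 + 1) = 18.
r is an integer, so P90 is the value at rank 18: 36.2.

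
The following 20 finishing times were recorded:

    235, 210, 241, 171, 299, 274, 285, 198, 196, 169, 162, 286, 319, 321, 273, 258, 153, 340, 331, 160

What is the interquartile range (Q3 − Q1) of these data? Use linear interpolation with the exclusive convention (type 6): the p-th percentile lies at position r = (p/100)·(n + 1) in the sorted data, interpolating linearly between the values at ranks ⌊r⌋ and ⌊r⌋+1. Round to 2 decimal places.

118.50

Sorted: 153, 160, 162, 169, 171, 196, 198, 210, 235, 241, 258, 273, 274, 285, 286, 299, 319, 321, 331, 340.
n = 20.
P25: r = 5.25; ranks 5–6 are 171, 196; interpolating gives 177.25.
P75: r = 15.75; ranks 15–16 are 286, 299; interpolating gives 295.75.
Difference: 295.75 − 177.25 = 118.5.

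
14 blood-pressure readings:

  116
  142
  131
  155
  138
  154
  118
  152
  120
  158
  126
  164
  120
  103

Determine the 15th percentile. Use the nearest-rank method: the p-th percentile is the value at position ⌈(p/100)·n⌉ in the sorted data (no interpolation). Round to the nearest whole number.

Sorted: 103, 116, 118, 120, 120, 126, 131, 138, 142, 152, 154, 155, 158, 164.
n = 14.
Position = ⌈15/100 · 14⌉ = ⌈2.1⌉ = 3.
The value at rank 3 is 118.

118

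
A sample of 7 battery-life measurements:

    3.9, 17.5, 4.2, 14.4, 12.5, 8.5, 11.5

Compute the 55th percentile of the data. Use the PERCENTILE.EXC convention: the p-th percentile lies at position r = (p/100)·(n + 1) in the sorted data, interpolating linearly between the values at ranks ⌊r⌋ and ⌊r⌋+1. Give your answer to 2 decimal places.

11.90

Sorted: 3.9, 4.2, 8.5, 11.5, 12.5, 14.4, 17.5.
n = 7.
r = (55/100)·(7 + 1) = 4.4.
Rank 4 is 11.5 and rank 5 is 12.5.
Interpolate: 11.5 + 0.4·(12.5 − 11.5) = 11.5 + 0.4·1 = 11.9.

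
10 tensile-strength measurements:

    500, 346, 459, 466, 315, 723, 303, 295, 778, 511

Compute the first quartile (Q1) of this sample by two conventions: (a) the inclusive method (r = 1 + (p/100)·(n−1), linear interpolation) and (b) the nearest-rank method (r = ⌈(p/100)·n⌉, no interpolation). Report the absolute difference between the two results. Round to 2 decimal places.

7.75

Sorted: 295, 303, 315, 346, 459, 466, 500, 511, 723, 778.
n = 10.
(a) r = 3.25; between ranks 3 (315) and 4 (346): 322.75.
(b) the nearest-rank method: rank 3 → 315.
|322.75 − 315| = 7.75.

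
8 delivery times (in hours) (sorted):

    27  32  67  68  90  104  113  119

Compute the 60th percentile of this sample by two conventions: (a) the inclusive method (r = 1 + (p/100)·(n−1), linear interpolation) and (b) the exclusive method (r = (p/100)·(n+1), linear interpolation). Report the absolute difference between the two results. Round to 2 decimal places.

2.80

n = 8.
(a) r = 5.2; between ranks 5 (90) and 6 (104): 92.8.
(b) r = 5.4; between ranks 5 (90) and 6 (104): 95.6.
|92.8 − 95.6| = 2.8.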